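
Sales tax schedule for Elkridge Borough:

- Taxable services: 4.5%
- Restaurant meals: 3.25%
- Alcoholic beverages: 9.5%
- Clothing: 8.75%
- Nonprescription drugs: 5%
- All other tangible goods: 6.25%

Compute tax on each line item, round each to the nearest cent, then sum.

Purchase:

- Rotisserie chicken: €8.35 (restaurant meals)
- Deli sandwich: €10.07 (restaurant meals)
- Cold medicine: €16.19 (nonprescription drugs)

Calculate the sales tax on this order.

€1.41

Rotisserie chicken €8.35: restaurant meals → 3.25% → €0.27
Deli sandwich €10.07: restaurant meals → 3.25% → €0.33
Cold medicine €16.19: nonprescription drugs → 5% → €0.81
Total tax = €0.27 + €0.33 + €0.81 = €1.41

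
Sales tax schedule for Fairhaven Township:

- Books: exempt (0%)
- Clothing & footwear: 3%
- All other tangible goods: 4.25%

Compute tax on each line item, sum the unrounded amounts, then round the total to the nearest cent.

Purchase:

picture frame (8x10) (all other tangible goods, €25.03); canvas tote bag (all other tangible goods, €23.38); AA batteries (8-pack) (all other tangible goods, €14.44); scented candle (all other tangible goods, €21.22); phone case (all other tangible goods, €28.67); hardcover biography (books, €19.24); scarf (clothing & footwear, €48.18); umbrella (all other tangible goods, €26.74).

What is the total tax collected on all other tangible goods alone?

€5.93

Picture frame (8x10) €25.03: all other tangible goods → 4.25% → €1.063775
Canvas tote bag €23.38: all other tangible goods → 4.25% → €0.99365
AA batteries (8-pack) €14.44: all other tangible goods → 4.25% → €0.6137
Scented candle €21.22: all other tangible goods → 4.25% → €0.90185
Phone case €28.67: all other tangible goods → 4.25% → €1.218475
Umbrella €26.74: all other tangible goods → 4.25% → €1.13645
Tax on all other tangible goods: unrounded sum = €5.9279 → €5.93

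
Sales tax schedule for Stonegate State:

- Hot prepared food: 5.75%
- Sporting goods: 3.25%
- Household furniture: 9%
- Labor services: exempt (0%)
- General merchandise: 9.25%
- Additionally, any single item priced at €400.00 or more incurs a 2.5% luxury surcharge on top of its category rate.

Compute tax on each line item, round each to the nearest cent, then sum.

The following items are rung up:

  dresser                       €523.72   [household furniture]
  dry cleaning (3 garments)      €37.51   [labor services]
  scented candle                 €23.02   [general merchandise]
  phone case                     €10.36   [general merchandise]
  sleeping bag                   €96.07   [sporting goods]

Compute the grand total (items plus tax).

Dresser €523.72: household furniture → 9% + 2.5% surcharge = 11.5% → €60.23
Dry cleaning (3 garments) €37.51: labor services → 0% → €0.00
Scented candle €23.02: general merchandise → 9.25% → €2.13
Phone case €10.36: general merchandise → 9.25% → €0.96
Sleeping bag €96.07: sporting goods → 3.25% → €3.12
Subtotal = €690.68; tax = €66.44; total due = €757.12

€757.12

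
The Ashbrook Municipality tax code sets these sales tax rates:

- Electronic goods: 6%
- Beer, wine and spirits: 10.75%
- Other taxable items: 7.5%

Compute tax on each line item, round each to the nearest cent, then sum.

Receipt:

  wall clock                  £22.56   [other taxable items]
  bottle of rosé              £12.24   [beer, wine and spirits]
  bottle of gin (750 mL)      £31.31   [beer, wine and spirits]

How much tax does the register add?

Wall clock £22.56: other taxable items → 7.5% → £1.69
Bottle of rosé £12.24: beer, wine and spirits → 10.75% → £1.32
Bottle of gin (750 mL) £31.31: beer, wine and spirits → 10.75% → £3.37
Total tax = £1.69 + £1.32 + £3.37 = £6.38

£6.38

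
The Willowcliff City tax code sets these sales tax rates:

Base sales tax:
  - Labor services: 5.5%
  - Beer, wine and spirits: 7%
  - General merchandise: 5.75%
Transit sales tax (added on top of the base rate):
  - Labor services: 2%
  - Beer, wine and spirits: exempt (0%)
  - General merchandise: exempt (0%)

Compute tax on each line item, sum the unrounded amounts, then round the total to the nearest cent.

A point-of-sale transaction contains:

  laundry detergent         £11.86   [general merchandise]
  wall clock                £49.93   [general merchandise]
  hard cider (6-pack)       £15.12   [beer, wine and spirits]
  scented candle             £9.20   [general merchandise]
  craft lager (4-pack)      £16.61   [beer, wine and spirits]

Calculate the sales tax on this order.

Laundry detergent £11.86: general merchandise → 5.75% + 0% transit = 5.75% → £0.68195
Wall clock £49.93: general merchandise → 5.75% + 0% transit = 5.75% → £2.870975
Hard cider (6-pack) £15.12: beer, wine and spirits → 7% + 0% transit = 7% → £1.0584
Scented candle £9.20: general merchandise → 5.75% + 0% transit = 5.75% → £0.529
Craft lager (4-pack) £16.61: beer, wine and spirits → 7% + 0% transit = 7% → £1.1627
Unrounded tax sum = £6.303025 → £6.30

£6.30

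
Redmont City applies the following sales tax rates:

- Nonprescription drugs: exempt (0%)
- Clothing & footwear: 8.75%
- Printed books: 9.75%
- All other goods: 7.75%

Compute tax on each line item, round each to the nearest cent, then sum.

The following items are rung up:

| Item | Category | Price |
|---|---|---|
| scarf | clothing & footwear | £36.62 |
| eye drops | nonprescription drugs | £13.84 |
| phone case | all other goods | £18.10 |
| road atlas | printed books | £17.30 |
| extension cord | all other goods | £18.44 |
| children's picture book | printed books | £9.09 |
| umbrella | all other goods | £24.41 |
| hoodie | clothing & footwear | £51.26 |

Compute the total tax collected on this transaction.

Scarf £36.62: clothing & footwear → 8.75% → £3.20
Eye drops £13.84: nonprescription drugs → 0% → £0.00
Phone case £18.10: all other goods → 7.75% → £1.40
Road atlas £17.30: printed books → 9.75% → £1.69
Extension cord £18.44: all other goods → 7.75% → £1.43
Children's picture book £9.09: printed books → 9.75% → £0.89
Umbrella £24.41: all other goods → 7.75% → £1.89
Hoodie £51.26: clothing & footwear → 8.75% → £4.49
Total tax = £3.20 + £1.40 + £1.69 + £1.43 + £0.89 + £1.89 + £4.49 = £14.99

£14.99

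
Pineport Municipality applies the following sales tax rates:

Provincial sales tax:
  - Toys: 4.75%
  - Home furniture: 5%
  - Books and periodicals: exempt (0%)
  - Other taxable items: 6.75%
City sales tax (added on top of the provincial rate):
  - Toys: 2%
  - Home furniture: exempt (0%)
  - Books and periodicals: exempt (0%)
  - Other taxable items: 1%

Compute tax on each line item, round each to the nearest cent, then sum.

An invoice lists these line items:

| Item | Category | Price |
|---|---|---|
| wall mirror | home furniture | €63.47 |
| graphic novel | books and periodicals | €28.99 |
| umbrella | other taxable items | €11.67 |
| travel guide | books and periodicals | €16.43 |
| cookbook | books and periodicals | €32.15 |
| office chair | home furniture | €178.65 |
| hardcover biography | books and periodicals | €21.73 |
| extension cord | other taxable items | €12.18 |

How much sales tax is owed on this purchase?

Wall mirror €63.47: home furniture → 5% + 0% city = 5% → €3.17
Graphic novel €28.99: books and periodicals → 0% + 0% city = 0% → €0.00
Umbrella €11.67: other taxable items → 6.75% + 1% city = 7.75% → €0.90
Travel guide €16.43: books and periodicals → 0% + 0% city = 0% → €0.00
Cookbook €32.15: books and periodicals → 0% + 0% city = 0% → €0.00
Office chair €178.65: home furniture → 5% + 0% city = 5% → €8.93
Hardcover biography €21.73: books and periodicals → 0% + 0% city = 0% → €0.00
Extension cord €12.18: other taxable items → 6.75% + 1% city = 7.75% → €0.94
Total tax = €3.17 + €0.90 + €8.93 + €0.94 = €13.94

€13.94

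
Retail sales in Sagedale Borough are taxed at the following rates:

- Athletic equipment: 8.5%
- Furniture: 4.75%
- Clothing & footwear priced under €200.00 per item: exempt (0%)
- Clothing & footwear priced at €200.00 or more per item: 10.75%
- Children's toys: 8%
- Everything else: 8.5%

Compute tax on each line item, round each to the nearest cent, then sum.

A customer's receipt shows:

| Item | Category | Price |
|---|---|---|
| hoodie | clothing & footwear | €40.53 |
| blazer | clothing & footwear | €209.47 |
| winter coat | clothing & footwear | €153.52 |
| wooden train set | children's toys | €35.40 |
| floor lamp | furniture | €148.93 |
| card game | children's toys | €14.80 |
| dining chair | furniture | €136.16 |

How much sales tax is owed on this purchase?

Hoodie €40.53: clothing & footwear, under €200.00 → 0% → €0.00
Blazer €209.47: clothing & footwear, €200.00 or more → 10.75% → €22.52
Winter coat €153.52: clothing & footwear, under €200.00 → 0% → €0.00
Wooden train set €35.40: children's toys → 8% → €2.83
Floor lamp €148.93: furniture → 4.75% → €7.07
Card game €14.80: children's toys → 8% → €1.18
Dining chair €136.16: furniture → 4.75% → €6.47
Total tax = €22.52 + €2.83 + €7.07 + €1.18 + €6.47 = €40.07

€40.07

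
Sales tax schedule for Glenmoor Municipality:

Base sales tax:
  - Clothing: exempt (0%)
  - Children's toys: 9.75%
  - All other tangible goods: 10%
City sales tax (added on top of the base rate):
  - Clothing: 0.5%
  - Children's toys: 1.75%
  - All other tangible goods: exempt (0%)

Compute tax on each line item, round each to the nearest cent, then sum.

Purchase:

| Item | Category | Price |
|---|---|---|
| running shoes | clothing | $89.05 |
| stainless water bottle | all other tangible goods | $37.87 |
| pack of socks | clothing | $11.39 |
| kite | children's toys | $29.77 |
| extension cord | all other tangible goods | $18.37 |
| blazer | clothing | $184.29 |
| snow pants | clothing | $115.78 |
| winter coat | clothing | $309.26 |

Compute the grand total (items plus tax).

Running shoes $89.05: clothing → 0% + 0.5% city = 0.5% → $0.45
Stainless water bottle $37.87: all other tangible goods → 10% + 0% city = 10% → $3.79
Pack of socks $11.39: clothing → 0% + 0.5% city = 0.5% → $0.06
Kite $29.77: children's toys → 9.75% + 1.75% city = 11.5% → $3.42
Extension cord $18.37: all other tangible goods → 10% + 0% city = 10% → $1.84
Blazer $184.29: clothing → 0% + 0.5% city = 0.5% → $0.92
Snow pants $115.78: clothing → 0% + 0.5% city = 0.5% → $0.58
Winter coat $309.26: clothing → 0% + 0.5% city = 0.5% → $1.55
Subtotal = $795.78; tax = $12.61; total due = $808.39

$808.39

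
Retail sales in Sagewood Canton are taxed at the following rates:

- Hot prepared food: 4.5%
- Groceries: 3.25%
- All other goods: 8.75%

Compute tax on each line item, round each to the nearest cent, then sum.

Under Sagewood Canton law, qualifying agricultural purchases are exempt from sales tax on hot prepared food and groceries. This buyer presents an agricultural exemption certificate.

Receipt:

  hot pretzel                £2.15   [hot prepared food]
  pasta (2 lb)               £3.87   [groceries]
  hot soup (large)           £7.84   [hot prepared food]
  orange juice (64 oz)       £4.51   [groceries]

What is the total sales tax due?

Hot pretzel £2.15: hot prepared food, buyer-exempt → 0% → £0.00
Pasta (2 lb) £3.87: groceries, buyer-exempt → 0% → £0.00
Hot soup (large) £7.84: hot prepared food, buyer-exempt → 0% → £0.00
Orange juice (64 oz) £4.51: groceries, buyer-exempt → 0% → £0.00
Total tax = £0.00

£0.00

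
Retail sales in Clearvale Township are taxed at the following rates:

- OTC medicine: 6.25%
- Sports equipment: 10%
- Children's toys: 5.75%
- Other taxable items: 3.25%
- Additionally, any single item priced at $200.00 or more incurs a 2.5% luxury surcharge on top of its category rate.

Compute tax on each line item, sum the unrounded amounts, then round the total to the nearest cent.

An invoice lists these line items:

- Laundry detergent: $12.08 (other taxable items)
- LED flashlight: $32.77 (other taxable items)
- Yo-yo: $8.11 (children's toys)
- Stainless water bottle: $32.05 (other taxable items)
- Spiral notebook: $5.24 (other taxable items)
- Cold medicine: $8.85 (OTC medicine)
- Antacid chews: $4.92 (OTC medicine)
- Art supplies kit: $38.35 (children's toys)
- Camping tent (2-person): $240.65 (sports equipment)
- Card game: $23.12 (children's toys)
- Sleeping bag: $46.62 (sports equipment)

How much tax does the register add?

Laundry detergent $12.08: other taxable items → 3.25% → $0.3926
LED flashlight $32.77: other taxable items → 3.25% → $1.065025
Yo-yo $8.11: children's toys → 5.75% → $0.466325
Stainless water bottle $32.05: other taxable items → 3.25% → $1.041625
Spiral notebook $5.24: other taxable items → 3.25% → $0.1703
Cold medicine $8.85: OTC medicine → 6.25% → $0.553125
Antacid chews $4.92: OTC medicine → 6.25% → $0.3075
Art supplies kit $38.35: children's toys → 5.75% → $2.205125
Camping tent (2-person) $240.65: sports equipment → 10% + 2.5% surcharge = 12.5% → $30.08125
Card game $23.12: children's toys → 5.75% → $1.3294
Sleeping bag $46.62: sports equipment → 10% → $4.662
Unrounded tax sum = $42.274275 → $42.27

$42.27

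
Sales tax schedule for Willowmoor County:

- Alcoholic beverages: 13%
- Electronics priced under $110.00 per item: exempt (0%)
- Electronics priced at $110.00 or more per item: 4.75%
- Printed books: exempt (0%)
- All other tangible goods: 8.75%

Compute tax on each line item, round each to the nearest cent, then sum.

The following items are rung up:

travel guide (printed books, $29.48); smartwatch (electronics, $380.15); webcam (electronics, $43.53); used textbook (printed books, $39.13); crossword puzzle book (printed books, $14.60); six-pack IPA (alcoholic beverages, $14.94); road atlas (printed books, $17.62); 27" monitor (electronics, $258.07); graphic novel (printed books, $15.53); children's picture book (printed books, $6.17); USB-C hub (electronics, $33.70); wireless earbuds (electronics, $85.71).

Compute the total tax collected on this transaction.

Travel guide $29.48: printed books → 0% → $0.00
Smartwatch $380.15: electronics, $110.00 or more → 4.75% → $18.06
Webcam $43.53: electronics, under $110.00 → 0% → $0.00
Used textbook $39.13: printed books → 0% → $0.00
Crossword puzzle book $14.60: printed books → 0% → $0.00
Six-pack IPA $14.94: alcoholic beverages → 13% → $1.94
Road atlas $17.62: printed books → 0% → $0.00
27" monitor $258.07: electronics, $110.00 or more → 4.75% → $12.26
Graphic novel $15.53: printed books → 0% → $0.00
Children's picture book $6.17: printed books → 0% → $0.00
USB-C hub $33.70: electronics, under $110.00 → 0% → $0.00
Wireless earbuds $85.71: electronics, under $110.00 → 0% → $0.00
Total tax = $18.06 + $1.94 + $12.26 = $32.26

$32.26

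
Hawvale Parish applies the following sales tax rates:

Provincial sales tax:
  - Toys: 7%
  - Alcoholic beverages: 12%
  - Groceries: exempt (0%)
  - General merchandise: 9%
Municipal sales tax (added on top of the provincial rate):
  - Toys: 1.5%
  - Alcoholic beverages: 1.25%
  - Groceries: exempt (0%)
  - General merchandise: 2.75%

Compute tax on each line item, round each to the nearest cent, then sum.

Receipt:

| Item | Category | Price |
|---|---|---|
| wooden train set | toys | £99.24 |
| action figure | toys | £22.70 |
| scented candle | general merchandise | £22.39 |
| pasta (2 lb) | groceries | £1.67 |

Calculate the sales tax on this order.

Wooden train set £99.24: toys → 7% + 1.5% municipal = 8.5% → £8.44
Action figure £22.70: toys → 7% + 1.5% municipal = 8.5% → £1.93
Scented candle £22.39: general merchandise → 9% + 2.75% municipal = 11.75% → £2.63
Pasta (2 lb) £1.67: groceries → 0% + 0% municipal = 0% → £0.00
Total tax = £8.44 + £1.93 + £2.63 = £13.00

£13.00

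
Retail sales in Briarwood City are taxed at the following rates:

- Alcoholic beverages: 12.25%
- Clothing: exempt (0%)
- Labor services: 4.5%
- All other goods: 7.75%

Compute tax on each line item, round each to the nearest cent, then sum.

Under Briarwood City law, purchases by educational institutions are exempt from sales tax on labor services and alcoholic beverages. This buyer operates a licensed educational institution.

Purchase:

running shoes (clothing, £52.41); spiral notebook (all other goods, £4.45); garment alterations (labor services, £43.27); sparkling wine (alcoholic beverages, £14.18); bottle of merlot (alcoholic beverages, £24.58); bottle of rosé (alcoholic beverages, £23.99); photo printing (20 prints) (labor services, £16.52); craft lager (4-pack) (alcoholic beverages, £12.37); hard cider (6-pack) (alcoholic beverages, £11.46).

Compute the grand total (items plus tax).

£203.57

Running shoes £52.41: clothing → 0% → £0.00
Spiral notebook £4.45: all other goods → 7.75% → £0.34
Garment alterations £43.27: labor services, buyer-exempt → 0% → £0.00
Sparkling wine £14.18: alcoholic beverages, buyer-exempt → 0% → £0.00
Bottle of merlot £24.58: alcoholic beverages, buyer-exempt → 0% → £0.00
Bottle of rosé £23.99: alcoholic beverages, buyer-exempt → 0% → £0.00
Photo printing (20 prints) £16.52: labor services, buyer-exempt → 0% → £0.00
Craft lager (4-pack) £12.37: alcoholic beverages, buyer-exempt → 0% → £0.00
Hard cider (6-pack) £11.46: alcoholic beverages, buyer-exempt → 0% → £0.00
Subtotal = £203.23; tax = £0.34; total due = £203.57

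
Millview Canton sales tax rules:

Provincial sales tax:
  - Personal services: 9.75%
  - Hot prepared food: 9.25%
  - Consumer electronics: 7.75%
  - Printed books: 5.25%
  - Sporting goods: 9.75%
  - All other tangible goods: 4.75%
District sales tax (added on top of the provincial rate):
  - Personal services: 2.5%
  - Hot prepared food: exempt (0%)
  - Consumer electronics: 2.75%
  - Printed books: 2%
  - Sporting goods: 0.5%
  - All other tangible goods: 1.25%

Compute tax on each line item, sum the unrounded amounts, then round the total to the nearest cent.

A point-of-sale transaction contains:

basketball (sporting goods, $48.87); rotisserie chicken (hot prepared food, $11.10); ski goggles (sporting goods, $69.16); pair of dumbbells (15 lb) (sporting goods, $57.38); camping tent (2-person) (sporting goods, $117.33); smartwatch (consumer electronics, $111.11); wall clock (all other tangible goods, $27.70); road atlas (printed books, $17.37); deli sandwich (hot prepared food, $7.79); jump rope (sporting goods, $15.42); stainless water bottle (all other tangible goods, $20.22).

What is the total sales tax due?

$49.13

Basketball $48.87: sporting goods → 9.75% + 0.5% district = 10.25% → $5.009175
Rotisserie chicken $11.10: hot prepared food → 9.25% + 0% district = 9.25% → $1.02675
Ski goggles $69.16: sporting goods → 9.75% + 0.5% district = 10.25% → $7.0889
Pair of dumbbells (15 lb) $57.38: sporting goods → 9.75% + 0.5% district = 10.25% → $5.88145
Camping tent (2-person) $117.33: sporting goods → 9.75% + 0.5% district = 10.25% → $12.026325
Smartwatch $111.11: consumer electronics → 7.75% + 2.75% district = 10.5% → $11.66655
Wall clock $27.70: all other tangible goods → 4.75% + 1.25% district = 6% → $1.662
Road atlas $17.37: printed books → 5.25% + 2% district = 7.25% → $1.259325
Deli sandwich $7.79: hot prepared food → 9.25% + 0% district = 9.25% → $0.720575
Jump rope $15.42: sporting goods → 9.75% + 0.5% district = 10.25% → $1.58055
Stainless water bottle $20.22: all other tangible goods → 4.75% + 1.25% district = 6% → $1.2132
Unrounded tax sum = $49.1348 → $49.13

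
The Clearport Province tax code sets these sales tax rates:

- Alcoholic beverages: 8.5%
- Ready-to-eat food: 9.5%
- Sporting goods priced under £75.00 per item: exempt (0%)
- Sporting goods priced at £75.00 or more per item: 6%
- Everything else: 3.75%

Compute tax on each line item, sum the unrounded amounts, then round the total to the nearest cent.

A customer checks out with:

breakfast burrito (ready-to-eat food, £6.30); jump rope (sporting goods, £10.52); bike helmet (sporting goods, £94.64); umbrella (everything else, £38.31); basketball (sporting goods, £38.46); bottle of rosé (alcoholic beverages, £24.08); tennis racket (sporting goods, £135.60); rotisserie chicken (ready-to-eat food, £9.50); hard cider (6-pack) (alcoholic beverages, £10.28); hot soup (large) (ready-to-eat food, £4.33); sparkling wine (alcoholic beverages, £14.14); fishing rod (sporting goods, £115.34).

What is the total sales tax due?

£28.21

Breakfast burrito £6.30: ready-to-eat food → 9.5% → £0.5985
Jump rope £10.52: sporting goods, under £75.00 → 0% → £0.00
Bike helmet £94.64: sporting goods, £75.00 or more → 6% → £5.6784
Umbrella £38.31: everything else → 3.75% → £1.436625
Basketball £38.46: sporting goods, under £75.00 → 0% → £0.00
Bottle of rosé £24.08: alcoholic beverages → 8.5% → £2.0468
Tennis racket £135.60: sporting goods, £75.00 or more → 6% → £8.136
Rotisserie chicken £9.50: ready-to-eat food → 9.5% → £0.9025
Hard cider (6-pack) £10.28: alcoholic beverages → 8.5% → £0.8738
Hot soup (large) £4.33: ready-to-eat food → 9.5% → £0.41135
Sparkling wine £14.14: alcoholic beverages → 8.5% → £1.2019
Fishing rod £115.34: sporting goods, £75.00 or more → 6% → £6.9204
Unrounded tax sum = £28.206275 → £28.21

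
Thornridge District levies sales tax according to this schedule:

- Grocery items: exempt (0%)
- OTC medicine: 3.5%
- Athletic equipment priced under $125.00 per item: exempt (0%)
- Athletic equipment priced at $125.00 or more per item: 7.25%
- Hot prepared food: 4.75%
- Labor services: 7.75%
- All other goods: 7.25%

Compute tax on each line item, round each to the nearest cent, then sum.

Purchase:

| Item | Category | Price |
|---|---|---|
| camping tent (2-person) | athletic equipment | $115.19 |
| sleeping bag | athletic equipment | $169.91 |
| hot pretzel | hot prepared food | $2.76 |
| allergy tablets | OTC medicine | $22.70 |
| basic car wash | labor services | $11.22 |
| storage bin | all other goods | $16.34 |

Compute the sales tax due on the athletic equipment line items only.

$12.32

Camping tent (2-person) $115.19: athletic equipment, under $125.00 → 0% → $0.00
Sleeping bag $169.91: athletic equipment, $125.00 or more → 7.25% → $12.32
Tax on athletic equipment = $0.00 + $12.32 = $12.32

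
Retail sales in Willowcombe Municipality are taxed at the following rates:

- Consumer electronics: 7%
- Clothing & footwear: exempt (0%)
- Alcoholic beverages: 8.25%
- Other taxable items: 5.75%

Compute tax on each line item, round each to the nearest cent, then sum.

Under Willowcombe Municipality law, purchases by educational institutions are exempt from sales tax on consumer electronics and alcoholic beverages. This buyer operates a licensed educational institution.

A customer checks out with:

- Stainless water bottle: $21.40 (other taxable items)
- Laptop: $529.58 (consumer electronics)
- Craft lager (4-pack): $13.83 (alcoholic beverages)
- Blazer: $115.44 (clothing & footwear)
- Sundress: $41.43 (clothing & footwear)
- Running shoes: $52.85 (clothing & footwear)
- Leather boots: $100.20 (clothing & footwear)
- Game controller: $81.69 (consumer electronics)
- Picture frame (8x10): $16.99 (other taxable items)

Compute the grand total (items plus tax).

Stainless water bottle $21.40: other taxable items → 5.75% → $1.23
Laptop $529.58: consumer electronics, buyer-exempt → 0% → $0.00
Craft lager (4-pack) $13.83: alcoholic beverages, buyer-exempt → 0% → $0.00
Blazer $115.44: clothing & footwear → 0% → $0.00
Sundress $41.43: clothing & footwear → 0% → $0.00
Running shoes $52.85: clothing & footwear → 0% → $0.00
Leather boots $100.20: clothing & footwear → 0% → $0.00
Game controller $81.69: consumer electronics, buyer-exempt → 0% → $0.00
Picture frame (8x10) $16.99: other taxable items → 5.75% → $0.98
Subtotal = $973.41; tax = $2.21; total due = $975.62

$975.62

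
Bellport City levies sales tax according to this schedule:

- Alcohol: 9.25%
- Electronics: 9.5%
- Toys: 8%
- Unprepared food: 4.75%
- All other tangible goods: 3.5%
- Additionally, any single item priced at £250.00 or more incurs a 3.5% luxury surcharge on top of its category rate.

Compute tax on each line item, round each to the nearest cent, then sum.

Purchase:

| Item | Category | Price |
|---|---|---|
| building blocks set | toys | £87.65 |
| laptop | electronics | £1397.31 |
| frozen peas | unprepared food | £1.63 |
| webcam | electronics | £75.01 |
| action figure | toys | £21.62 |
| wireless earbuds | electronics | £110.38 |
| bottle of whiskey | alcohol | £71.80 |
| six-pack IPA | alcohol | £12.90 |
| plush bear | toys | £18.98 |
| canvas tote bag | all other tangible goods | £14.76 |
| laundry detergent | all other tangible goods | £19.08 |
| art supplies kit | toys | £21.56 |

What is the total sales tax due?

£220.35

Building blocks set £87.65: toys → 8% → £7.01
Laptop £1397.31: electronics → 9.5% + 3.5% surcharge = 13% → £181.65
Frozen peas £1.63: unprepared food → 4.75% → £0.08
Webcam £75.01: electronics → 9.5% → £7.13
Action figure £21.62: toys → 8% → £1.73
Wireless earbuds £110.38: electronics → 9.5% → £10.49
Bottle of whiskey £71.80: alcohol → 9.25% → £6.64
Six-pack IPA £12.90: alcohol → 9.25% → £1.19
Plush bear £18.98: toys → 8% → £1.52
Canvas tote bag £14.76: all other tangible goods → 3.5% → £0.52
Laundry detergent £19.08: all other tangible goods → 3.5% → £0.67
Art supplies kit £21.56: toys → 8% → £1.72
Total tax = £7.01 + £181.65 + £0.08 + £7.13 + £1.73 + £10.49 + £6.64 + £1.19 + £1.52 + £0.52 + £0.67 + £1.72 = £220.35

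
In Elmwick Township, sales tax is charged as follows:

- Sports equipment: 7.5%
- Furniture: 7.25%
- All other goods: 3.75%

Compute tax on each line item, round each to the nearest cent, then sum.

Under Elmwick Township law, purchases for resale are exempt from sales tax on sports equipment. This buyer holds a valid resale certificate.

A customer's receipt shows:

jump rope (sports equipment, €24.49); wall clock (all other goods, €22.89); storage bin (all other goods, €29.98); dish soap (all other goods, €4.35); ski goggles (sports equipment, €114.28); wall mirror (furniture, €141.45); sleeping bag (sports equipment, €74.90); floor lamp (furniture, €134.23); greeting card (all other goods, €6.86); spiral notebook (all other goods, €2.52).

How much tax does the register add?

€22.48

Jump rope €24.49: sports equipment, buyer-exempt → 0% → €0.00
Wall clock €22.89: all other goods → 3.75% → €0.86
Storage bin €29.98: all other goods → 3.75% → €1.12
Dish soap €4.35: all other goods → 3.75% → €0.16
Ski goggles €114.28: sports equipment, buyer-exempt → 0% → €0.00
Wall mirror €141.45: furniture → 7.25% → €10.26
Sleeping bag €74.90: sports equipment, buyer-exempt → 0% → €0.00
Floor lamp €134.23: furniture → 7.25% → €9.73
Greeting card €6.86: all other goods → 3.75% → €0.26
Spiral notebook €2.52: all other goods → 3.75% → €0.09
Total tax = €0.86 + €1.12 + €0.16 + €10.26 + €9.73 + €0.26 + €0.09 = €22.48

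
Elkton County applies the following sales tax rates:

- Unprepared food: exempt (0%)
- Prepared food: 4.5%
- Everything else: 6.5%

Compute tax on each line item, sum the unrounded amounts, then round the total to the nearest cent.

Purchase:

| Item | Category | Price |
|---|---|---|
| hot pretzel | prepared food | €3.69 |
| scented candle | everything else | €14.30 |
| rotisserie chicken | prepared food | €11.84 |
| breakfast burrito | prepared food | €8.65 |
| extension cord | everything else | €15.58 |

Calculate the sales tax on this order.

€3.03

Hot pretzel €3.69: prepared food → 4.5% → €0.16605
Scented candle €14.30: everything else → 6.5% → €0.9295
Rotisserie chicken €11.84: prepared food → 4.5% → €0.5328
Breakfast burrito €8.65: prepared food → 4.5% → €0.38925
Extension cord €15.58: everything else → 6.5% → €1.0127
Unrounded tax sum = €3.0303 → €3.03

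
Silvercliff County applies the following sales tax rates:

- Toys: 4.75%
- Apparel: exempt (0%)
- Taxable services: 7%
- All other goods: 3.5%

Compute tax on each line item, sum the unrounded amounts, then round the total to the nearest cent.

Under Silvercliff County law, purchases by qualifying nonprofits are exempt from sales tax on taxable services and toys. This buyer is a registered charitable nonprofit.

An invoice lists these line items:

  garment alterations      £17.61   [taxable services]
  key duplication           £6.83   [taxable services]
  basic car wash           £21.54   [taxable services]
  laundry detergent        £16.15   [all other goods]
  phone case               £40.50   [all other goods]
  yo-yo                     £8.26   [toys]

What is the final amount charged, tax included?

£112.87

Garment alterations £17.61: taxable services, buyer-exempt → 0% → £0.00
Key duplication £6.83: taxable services, buyer-exempt → 0% → £0.00
Basic car wash £21.54: taxable services, buyer-exempt → 0% → £0.00
Laundry detergent £16.15: all other goods → 3.5% → £0.56525
Phone case £40.50: all other goods → 3.5% → £1.4175
Yo-yo £8.26: toys, buyer-exempt → 0% → £0.00
Subtotal = £110.89; unrounded tax = £1.98275 → £1.98; total due = £112.87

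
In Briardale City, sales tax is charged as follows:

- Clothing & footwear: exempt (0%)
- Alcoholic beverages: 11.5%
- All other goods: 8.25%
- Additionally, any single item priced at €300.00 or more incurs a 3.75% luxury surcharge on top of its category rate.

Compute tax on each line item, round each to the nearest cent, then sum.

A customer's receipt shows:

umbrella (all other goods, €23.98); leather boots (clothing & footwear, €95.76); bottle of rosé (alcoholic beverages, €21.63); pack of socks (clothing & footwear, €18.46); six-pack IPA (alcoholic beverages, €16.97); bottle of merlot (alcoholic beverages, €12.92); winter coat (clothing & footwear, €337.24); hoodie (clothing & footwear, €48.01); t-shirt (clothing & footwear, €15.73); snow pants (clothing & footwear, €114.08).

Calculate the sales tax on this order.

€20.56

Umbrella €23.98: all other goods → 8.25% → €1.98
Leather boots €95.76: clothing & footwear → 0% → €0.00
Bottle of rosé €21.63: alcoholic beverages → 11.5% → €2.49
Pack of socks €18.46: clothing & footwear → 0% → €0.00
Six-pack IPA €16.97: alcoholic beverages → 11.5% → €1.95
Bottle of merlot €12.92: alcoholic beverages → 11.5% → €1.49
Winter coat €337.24: clothing & footwear → 0% + 3.75% surcharge = 3.75% → €12.65
Hoodie €48.01: clothing & footwear → 0% → €0.00
T-shirt €15.73: clothing & footwear → 0% → €0.00
Snow pants €114.08: clothing & footwear → 0% → €0.00
Total tax = €1.98 + €2.49 + €1.95 + €1.49 + €12.65 = €20.56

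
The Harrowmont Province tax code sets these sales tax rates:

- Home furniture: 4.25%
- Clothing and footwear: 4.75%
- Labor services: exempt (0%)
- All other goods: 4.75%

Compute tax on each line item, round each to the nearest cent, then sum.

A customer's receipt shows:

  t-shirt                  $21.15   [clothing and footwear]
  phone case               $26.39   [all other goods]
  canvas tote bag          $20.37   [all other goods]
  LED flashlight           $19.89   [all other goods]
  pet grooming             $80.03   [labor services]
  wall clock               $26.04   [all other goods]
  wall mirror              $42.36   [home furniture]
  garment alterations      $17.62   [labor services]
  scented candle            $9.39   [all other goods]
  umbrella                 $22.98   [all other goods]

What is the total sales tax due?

T-shirt $21.15: clothing and footwear → 4.75% → $1.00
Phone case $26.39: all other goods → 4.75% → $1.25
Canvas tote bag $20.37: all other goods → 4.75% → $0.97
LED flashlight $19.89: all other goods → 4.75% → $0.94
Pet grooming $80.03: labor services → 0% → $0.00
Wall clock $26.04: all other goods → 4.75% → $1.24
Wall mirror $42.36: home furniture → 4.25% → $1.80
Garment alterations $17.62: labor services → 0% → $0.00
Scented candle $9.39: all other goods → 4.75% → $0.45
Umbrella $22.98: all other goods → 4.75% → $1.09
Total tax = $1.00 + $1.25 + $0.97 + $0.94 + $1.24 + $1.80 + $0.45 + $1.09 = $8.74

$8.74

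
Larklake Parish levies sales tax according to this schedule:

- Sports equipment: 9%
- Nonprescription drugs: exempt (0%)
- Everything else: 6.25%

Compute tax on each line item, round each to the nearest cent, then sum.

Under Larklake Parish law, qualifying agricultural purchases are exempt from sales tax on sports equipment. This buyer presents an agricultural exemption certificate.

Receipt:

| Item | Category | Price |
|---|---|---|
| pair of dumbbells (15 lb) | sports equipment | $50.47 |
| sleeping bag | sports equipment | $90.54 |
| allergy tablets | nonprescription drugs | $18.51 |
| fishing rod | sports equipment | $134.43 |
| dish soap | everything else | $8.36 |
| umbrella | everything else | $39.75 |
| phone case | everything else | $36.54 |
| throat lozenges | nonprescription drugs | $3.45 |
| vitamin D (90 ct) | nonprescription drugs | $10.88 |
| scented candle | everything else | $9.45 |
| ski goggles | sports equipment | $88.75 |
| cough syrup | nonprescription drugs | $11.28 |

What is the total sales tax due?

Pair of dumbbells (15 lb) $50.47: sports equipment, buyer-exempt → 0% → $0.00
Sleeping bag $90.54: sports equipment, buyer-exempt → 0% → $0.00
Allergy tablets $18.51: nonprescription drugs → 0% → $0.00
Fishing rod $134.43: sports equipment, buyer-exempt → 0% → $0.00
Dish soap $8.36: everything else → 6.25% → $0.52
Umbrella $39.75: everything else → 6.25% → $2.48
Phone case $36.54: everything else → 6.25% → $2.28
Throat lozenges $3.45: nonprescription drugs → 0% → $0.00
Vitamin D (90 ct) $10.88: nonprescription drugs → 0% → $0.00
Scented candle $9.45: everything else → 6.25% → $0.59
Ski goggles $88.75: sports equipment, buyer-exempt → 0% → $0.00
Cough syrup $11.28: nonprescription drugs → 0% → $0.00
Total tax = $0.52 + $2.48 + $2.28 + $0.59 = $5.87

$5.87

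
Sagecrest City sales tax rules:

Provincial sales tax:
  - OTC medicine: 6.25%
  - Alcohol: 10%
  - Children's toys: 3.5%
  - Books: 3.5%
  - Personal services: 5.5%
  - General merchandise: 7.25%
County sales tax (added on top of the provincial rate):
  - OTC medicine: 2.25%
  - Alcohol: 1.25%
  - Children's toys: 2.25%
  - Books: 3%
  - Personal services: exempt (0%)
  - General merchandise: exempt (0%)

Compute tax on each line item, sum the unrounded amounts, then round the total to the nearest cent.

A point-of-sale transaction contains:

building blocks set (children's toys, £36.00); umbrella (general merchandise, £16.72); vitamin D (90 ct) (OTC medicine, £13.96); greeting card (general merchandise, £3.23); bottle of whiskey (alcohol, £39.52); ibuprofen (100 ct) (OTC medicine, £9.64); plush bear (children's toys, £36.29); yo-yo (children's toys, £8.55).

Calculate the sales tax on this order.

£12.55

Building blocks set £36.00: children's toys → 3.5% + 2.25% county = 5.75% → £2.07
Umbrella £16.72: general merchandise → 7.25% + 0% county = 7.25% → £1.2122
Vitamin D (90 ct) £13.96: OTC medicine → 6.25% + 2.25% county = 8.5% → £1.1866
Greeting card £3.23: general merchandise → 7.25% + 0% county = 7.25% → £0.234175
Bottle of whiskey £39.52: alcohol → 10% + 1.25% county = 11.25% → £4.446
Ibuprofen (100 ct) £9.64: OTC medicine → 6.25% + 2.25% county = 8.5% → £0.8194
Plush bear £36.29: children's toys → 3.5% + 2.25% county = 5.75% → £2.086675
Yo-yo £8.55: children's toys → 3.5% + 2.25% county = 5.75% → £0.491625
Unrounded tax sum = £12.546675 → £12.55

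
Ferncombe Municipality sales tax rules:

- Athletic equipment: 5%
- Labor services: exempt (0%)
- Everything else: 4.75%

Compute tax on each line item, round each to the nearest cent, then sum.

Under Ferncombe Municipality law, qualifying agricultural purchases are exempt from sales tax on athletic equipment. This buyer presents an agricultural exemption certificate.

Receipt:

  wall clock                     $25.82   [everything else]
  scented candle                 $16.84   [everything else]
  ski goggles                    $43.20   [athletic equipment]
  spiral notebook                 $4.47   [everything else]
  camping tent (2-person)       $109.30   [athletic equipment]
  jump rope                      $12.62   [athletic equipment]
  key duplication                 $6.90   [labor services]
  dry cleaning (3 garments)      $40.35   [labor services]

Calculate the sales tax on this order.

Wall clock $25.82: everything else → 4.75% → $1.23
Scented candle $16.84: everything else → 4.75% → $0.80
Ski goggles $43.20: athletic equipment, buyer-exempt → 0% → $0.00
Spiral notebook $4.47: everything else → 4.75% → $0.21
Camping tent (2-person) $109.30: athletic equipment, buyer-exempt → 0% → $0.00
Jump rope $12.62: athletic equipment, buyer-exempt → 0% → $0.00
Key duplication $6.90: labor services → 0% → $0.00
Dry cleaning (3 garments) $40.35: labor services → 0% → $0.00
Total tax = $1.23 + $0.80 + $0.21 = $2.24

$2.24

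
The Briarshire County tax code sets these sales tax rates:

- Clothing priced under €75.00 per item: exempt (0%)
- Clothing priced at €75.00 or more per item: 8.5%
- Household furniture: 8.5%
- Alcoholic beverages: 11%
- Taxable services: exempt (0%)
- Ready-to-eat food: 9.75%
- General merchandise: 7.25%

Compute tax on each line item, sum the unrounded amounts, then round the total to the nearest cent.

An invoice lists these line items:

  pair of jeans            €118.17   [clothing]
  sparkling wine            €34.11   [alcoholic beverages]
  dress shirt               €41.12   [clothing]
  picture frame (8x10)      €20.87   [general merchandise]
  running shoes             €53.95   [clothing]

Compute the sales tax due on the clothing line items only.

€10.04

Pair of jeans €118.17: clothing, €75.00 or more → 8.5% → €10.04445
Dress shirt €41.12: clothing, under €75.00 → 0% → €0.00
Running shoes €53.95: clothing, under €75.00 → 0% → €0.00
Tax on clothing: unrounded sum = €10.04445 → €10.04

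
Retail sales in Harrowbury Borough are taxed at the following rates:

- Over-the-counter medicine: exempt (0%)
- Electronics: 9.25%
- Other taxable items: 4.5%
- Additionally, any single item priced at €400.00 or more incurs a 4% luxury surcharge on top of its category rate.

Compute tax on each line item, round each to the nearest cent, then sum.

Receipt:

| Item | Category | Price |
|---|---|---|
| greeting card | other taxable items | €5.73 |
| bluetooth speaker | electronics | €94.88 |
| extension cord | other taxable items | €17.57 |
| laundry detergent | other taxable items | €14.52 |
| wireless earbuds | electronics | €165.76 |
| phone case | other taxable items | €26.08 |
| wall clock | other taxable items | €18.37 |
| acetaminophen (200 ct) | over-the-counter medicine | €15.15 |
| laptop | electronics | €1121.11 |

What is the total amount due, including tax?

Greeting card €5.73: other taxable items → 4.5% → €0.26
Bluetooth speaker €94.88: electronics → 9.25% → €8.78
Extension cord €17.57: other taxable items → 4.5% → €0.79
Laundry detergent €14.52: other taxable items → 4.5% → €0.65
Wireless earbuds €165.76: electronics → 9.25% → €15.33
Phone case €26.08: other taxable items → 4.5% → €1.17
Wall clock €18.37: other taxable items → 4.5% → €0.83
Acetaminophen (200 ct) €15.15: over-the-counter medicine → 0% → €0.00
Laptop €1121.11: electronics → 9.25% + 4% surcharge = 13.25% → €148.55
Subtotal = €1479.17; tax = €176.36; total due = €1655.53

€1655.53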